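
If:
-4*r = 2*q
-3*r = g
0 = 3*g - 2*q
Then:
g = 0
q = 0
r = 0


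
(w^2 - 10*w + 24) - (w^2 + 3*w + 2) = 22 - 13*w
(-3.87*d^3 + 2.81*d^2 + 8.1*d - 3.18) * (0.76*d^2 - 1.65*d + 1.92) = -2.9412*d^5 + 8.5211*d^4 - 5.9109*d^3 - 10.3866*d^2 + 20.799*d - 6.1056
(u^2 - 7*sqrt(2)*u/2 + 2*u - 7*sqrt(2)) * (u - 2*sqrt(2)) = u^3 - 11*sqrt(2)*u^2/2 + 2*u^2 - 11*sqrt(2)*u + 14*u + 28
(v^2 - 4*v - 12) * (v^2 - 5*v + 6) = v^4 - 9*v^3 + 14*v^2 + 36*v - 72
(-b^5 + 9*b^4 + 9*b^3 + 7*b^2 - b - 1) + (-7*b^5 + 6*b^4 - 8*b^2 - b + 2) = -8*b^5 + 15*b^4 + 9*b^3 - b^2 - 2*b + 1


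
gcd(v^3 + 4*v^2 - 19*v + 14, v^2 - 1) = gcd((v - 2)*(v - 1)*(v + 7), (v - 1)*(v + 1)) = v - 1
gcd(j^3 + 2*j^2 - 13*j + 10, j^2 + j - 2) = j - 1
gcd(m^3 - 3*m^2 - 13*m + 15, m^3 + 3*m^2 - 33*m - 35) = m - 5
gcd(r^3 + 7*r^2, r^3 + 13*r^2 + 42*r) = r^2 + 7*r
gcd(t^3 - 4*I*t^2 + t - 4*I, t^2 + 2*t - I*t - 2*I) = t - I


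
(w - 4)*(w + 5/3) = w^2 - 7*w/3 - 20/3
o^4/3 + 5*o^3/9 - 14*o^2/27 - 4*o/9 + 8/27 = (o/3 + 1/3)*(o - 2/3)^2*(o + 2)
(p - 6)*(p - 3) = p^2 - 9*p + 18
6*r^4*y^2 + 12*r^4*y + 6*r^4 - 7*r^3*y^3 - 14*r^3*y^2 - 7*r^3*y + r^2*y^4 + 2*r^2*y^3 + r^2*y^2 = (-6*r + y)*(-r + y)*(r*y + r)^2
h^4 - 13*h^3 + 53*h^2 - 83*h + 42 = (h - 7)*(h - 3)*(h - 2)*(h - 1)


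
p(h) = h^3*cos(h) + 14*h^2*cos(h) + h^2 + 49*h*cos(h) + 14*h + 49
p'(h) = -h^3*sin(h) - 14*h^2*sin(h) + 3*h^2*cos(h) - 49*h*sin(h) + 28*h*cos(h) + 2*h + 49*cos(h) + 14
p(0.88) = 96.91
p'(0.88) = 22.04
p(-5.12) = -3.64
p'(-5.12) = 14.14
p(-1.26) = 20.25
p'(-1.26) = -22.39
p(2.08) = -1.15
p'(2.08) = -190.18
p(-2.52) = 61.19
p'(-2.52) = -18.45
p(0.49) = 80.35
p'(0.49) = 58.02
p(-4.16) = 25.67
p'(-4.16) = 42.41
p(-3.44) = 54.34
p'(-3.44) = 31.23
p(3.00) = -197.00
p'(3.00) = -180.73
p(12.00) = 4016.58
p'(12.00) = 3051.86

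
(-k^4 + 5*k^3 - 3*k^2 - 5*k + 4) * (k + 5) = -k^5 + 22*k^3 - 20*k^2 - 21*k + 20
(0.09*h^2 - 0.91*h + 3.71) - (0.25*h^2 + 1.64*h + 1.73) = -0.16*h^2 - 2.55*h + 1.98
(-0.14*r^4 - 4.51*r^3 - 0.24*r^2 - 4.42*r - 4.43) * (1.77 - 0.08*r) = 0.0112*r^5 + 0.113*r^4 - 7.9635*r^3 - 0.0712*r^2 - 7.469*r - 7.8411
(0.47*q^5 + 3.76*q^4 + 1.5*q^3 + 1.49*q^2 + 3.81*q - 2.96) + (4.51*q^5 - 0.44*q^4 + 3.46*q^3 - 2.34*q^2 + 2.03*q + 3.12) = 4.98*q^5 + 3.32*q^4 + 4.96*q^3 - 0.85*q^2 + 5.84*q + 0.16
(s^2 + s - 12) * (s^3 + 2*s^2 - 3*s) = s^5 + 3*s^4 - 13*s^3 - 27*s^2 + 36*s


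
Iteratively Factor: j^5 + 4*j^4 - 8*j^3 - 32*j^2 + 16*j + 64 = (j - 2)*(j^4 + 6*j^3 + 4*j^2 - 24*j - 32) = (j - 2)*(j + 2)*(j^3 + 4*j^2 - 4*j - 16) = (j - 2)^2*(j + 2)*(j^2 + 6*j + 8) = (j - 2)^2*(j + 2)*(j + 4)*(j + 2)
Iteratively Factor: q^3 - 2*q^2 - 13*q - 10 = (q + 2)*(q^2 - 4*q - 5) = (q + 1)*(q + 2)*(q - 5)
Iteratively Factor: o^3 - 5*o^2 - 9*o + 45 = (o - 3)*(o^2 - 2*o - 15) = (o - 3)*(o + 3)*(o - 5)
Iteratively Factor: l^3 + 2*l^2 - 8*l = (l)*(l^2 + 2*l - 8) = l*(l - 2)*(l + 4)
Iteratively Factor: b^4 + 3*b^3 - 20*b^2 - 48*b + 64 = (b - 4)*(b^3 + 7*b^2 + 8*b - 16) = (b - 4)*(b - 1)*(b^2 + 8*b + 16) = (b - 4)*(b - 1)*(b + 4)*(b + 4)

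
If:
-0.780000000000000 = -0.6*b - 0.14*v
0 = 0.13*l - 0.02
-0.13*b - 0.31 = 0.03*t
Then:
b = 1.3 - 0.233333333333333*v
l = 0.15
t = 1.01111111111111*v - 15.9666666666667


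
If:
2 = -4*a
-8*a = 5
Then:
No Solution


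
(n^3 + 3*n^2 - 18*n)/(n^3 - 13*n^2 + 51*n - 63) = n*(n + 6)/(n^2 - 10*n + 21)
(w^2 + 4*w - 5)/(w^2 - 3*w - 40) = (w - 1)/(w - 8)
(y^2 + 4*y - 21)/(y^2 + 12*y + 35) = (y - 3)/(y + 5)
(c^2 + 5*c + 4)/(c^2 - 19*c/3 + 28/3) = 3*(c^2 + 5*c + 4)/(3*c^2 - 19*c + 28)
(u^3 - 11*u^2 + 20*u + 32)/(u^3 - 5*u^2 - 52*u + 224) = (u + 1)/(u + 7)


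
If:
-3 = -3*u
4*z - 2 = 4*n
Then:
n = z - 1/2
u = 1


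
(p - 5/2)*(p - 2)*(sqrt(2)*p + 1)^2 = 2*p^4 - 9*p^3 + 2*sqrt(2)*p^3 - 9*sqrt(2)*p^2 + 11*p^2 - 9*p/2 + 10*sqrt(2)*p + 5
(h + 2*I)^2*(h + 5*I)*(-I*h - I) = -I*h^4 + 9*h^3 - I*h^3 + 9*h^2 + 24*I*h^2 - 20*h + 24*I*h - 20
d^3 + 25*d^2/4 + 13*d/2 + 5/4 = (d + 1/4)*(d + 1)*(d + 5)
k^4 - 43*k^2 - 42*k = k*(k - 7)*(k + 1)*(k + 6)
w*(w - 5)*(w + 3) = w^3 - 2*w^2 - 15*w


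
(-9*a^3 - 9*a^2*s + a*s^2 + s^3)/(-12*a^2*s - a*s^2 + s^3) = (-3*a^2 - 2*a*s + s^2)/(s*(-4*a + s))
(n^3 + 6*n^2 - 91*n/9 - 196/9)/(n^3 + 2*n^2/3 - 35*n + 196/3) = (n + 4/3)/(n - 4)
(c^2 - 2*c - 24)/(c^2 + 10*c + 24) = (c - 6)/(c + 6)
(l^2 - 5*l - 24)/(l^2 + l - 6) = (l - 8)/(l - 2)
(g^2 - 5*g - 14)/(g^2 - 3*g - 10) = (g - 7)/(g - 5)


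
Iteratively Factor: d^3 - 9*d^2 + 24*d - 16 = (d - 4)*(d^2 - 5*d + 4) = (d - 4)^2*(d - 1)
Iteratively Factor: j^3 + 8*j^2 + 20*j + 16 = (j + 2)*(j^2 + 6*j + 8) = (j + 2)^2*(j + 4)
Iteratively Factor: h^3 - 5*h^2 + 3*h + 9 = (h + 1)*(h^2 - 6*h + 9) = (h - 3)*(h + 1)*(h - 3)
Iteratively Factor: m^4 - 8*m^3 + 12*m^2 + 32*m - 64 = (m - 4)*(m^3 - 4*m^2 - 4*m + 16) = (m - 4)*(m - 2)*(m^2 - 2*m - 8) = (m - 4)*(m - 2)*(m + 2)*(m - 4)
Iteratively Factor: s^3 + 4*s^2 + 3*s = (s + 1)*(s^2 + 3*s) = s*(s + 1)*(s + 3)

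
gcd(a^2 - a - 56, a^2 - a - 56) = a^2 - a - 56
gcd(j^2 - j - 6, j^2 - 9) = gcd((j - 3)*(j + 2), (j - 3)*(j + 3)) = j - 3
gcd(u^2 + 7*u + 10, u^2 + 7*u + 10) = u^2 + 7*u + 10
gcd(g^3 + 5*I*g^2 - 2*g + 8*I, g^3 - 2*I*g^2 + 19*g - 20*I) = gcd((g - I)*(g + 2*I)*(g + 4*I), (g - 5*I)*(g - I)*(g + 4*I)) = g^2 + 3*I*g + 4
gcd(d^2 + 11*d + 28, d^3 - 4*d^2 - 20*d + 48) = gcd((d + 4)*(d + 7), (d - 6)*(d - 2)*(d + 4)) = d + 4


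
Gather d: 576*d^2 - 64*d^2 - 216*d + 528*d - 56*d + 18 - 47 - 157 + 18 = 512*d^2 + 256*d - 168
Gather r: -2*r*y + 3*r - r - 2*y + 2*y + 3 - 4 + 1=r*(2 - 2*y)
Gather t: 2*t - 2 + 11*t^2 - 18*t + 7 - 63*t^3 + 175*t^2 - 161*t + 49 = -63*t^3 + 186*t^2 - 177*t + 54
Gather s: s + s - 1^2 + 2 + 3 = 2*s + 4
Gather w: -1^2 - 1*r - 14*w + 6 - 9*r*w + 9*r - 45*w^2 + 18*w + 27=8*r - 45*w^2 + w*(4 - 9*r) + 32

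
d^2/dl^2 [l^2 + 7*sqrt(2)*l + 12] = 2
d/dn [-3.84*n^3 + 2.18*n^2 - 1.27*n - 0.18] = -11.52*n^2 + 4.36*n - 1.27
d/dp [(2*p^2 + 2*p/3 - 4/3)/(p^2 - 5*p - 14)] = 16*(-2*p^2 - 10*p - 3)/(3*(p^4 - 10*p^3 - 3*p^2 + 140*p + 196))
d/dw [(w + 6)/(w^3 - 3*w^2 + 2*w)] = (w*(w^2 - 3*w + 2) - (w + 6)*(3*w^2 - 6*w + 2))/(w^2*(w^2 - 3*w + 2)^2)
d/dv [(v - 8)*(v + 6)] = 2*v - 2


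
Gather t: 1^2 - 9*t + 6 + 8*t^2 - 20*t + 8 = 8*t^2 - 29*t + 15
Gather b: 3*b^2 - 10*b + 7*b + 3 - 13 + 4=3*b^2 - 3*b - 6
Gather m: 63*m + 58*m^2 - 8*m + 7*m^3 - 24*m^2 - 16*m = 7*m^3 + 34*m^2 + 39*m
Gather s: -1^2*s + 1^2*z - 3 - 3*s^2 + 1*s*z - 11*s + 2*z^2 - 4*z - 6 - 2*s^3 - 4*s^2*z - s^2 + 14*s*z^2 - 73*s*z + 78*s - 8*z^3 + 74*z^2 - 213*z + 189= -2*s^3 + s^2*(-4*z - 4) + s*(14*z^2 - 72*z + 66) - 8*z^3 + 76*z^2 - 216*z + 180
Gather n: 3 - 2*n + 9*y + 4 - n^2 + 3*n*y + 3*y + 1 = -n^2 + n*(3*y - 2) + 12*y + 8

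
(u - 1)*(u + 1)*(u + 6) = u^3 + 6*u^2 - u - 6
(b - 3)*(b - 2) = b^2 - 5*b + 6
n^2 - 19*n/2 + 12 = (n - 8)*(n - 3/2)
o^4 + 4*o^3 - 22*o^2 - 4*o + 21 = (o - 3)*(o - 1)*(o + 1)*(o + 7)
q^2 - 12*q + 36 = (q - 6)^2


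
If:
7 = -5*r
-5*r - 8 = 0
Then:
No Solution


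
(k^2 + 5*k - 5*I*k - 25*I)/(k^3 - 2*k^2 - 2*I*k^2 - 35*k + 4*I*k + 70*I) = (k - 5*I)/(k^2 - k*(7 + 2*I) + 14*I)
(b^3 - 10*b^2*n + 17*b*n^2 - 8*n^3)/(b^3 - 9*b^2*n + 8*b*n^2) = (b - n)/b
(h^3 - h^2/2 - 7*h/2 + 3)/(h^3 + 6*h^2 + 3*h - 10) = (h - 3/2)/(h + 5)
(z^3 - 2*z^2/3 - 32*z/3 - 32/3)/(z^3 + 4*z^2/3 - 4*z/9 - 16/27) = 9*(z^2 - 2*z - 8)/(9*z^2 - 4)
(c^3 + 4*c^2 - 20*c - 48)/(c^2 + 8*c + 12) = c - 4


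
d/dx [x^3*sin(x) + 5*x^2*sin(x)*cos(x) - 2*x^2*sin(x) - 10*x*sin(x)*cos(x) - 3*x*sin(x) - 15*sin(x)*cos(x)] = x^3*cos(x) + 3*x^2*sin(x) - 2*x^2*cos(x) + 5*x^2*cos(2*x) - 4*x*sin(x) + 5*x*sin(2*x) - 3*x*cos(x) - 10*x*cos(2*x) - 3*sin(x) - 5*sin(2*x) - 15*cos(2*x)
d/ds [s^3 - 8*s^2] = s*(3*s - 16)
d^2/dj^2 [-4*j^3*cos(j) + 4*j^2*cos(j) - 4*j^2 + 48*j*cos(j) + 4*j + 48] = 4*j^3*cos(j) + 24*j^2*sin(j) - 4*j^2*cos(j) - 16*j*sin(j) - 72*j*cos(j) - 96*sin(j) + 8*cos(j) - 8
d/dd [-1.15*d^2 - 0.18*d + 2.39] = -2.3*d - 0.18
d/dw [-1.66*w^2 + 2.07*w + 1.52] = 2.07 - 3.32*w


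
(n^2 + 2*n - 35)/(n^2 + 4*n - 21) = (n - 5)/(n - 3)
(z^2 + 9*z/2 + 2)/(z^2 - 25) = (z^2 + 9*z/2 + 2)/(z^2 - 25)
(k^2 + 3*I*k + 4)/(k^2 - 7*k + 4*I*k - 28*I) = (k - I)/(k - 7)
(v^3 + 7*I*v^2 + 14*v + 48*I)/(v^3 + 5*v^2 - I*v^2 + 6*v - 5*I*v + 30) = (v + 8*I)/(v + 5)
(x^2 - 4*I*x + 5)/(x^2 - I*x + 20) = (x + I)/(x + 4*I)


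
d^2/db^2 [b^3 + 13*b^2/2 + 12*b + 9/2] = 6*b + 13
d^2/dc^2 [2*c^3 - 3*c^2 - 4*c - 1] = 12*c - 6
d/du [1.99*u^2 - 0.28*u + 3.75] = 3.98*u - 0.28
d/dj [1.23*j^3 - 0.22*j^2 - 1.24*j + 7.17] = 3.69*j^2 - 0.44*j - 1.24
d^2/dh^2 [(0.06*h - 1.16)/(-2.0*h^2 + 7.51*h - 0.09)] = (-(0.06*h - 1.16)*(4.0*h - 7.51)*(8.0*h - 15.02) + (0.72*h - 5.5412)*(2.0*h^2 - 7.51*h + 0.09))/(2.0*h^2 - 7.51*h + 0.09)^3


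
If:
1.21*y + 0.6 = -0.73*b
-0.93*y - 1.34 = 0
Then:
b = 1.57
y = -1.44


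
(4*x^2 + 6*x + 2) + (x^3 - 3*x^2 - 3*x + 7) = x^3 + x^2 + 3*x + 9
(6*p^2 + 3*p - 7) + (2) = 6*p^2 + 3*p - 5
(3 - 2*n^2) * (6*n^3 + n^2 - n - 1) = -12*n^5 - 2*n^4 + 20*n^3 + 5*n^2 - 3*n - 3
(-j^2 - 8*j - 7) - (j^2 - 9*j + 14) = -2*j^2 + j - 21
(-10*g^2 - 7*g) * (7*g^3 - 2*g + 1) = -70*g^5 - 49*g^4 + 20*g^3 + 4*g^2 - 7*g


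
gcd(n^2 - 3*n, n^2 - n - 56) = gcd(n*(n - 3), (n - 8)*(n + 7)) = 1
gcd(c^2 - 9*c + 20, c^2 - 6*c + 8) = c - 4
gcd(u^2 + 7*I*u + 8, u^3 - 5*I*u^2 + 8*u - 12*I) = u - I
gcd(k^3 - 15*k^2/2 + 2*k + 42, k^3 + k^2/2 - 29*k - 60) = k - 6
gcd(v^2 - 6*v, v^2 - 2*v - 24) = v - 6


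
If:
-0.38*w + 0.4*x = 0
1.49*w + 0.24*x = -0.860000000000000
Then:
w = -0.50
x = -0.48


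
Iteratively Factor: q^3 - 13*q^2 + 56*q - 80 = (q - 4)*(q^2 - 9*q + 20) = (q - 4)^2*(q - 5)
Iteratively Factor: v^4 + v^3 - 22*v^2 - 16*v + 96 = (v - 2)*(v^3 + 3*v^2 - 16*v - 48) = (v - 2)*(v + 4)*(v^2 - v - 12) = (v - 2)*(v + 3)*(v + 4)*(v - 4)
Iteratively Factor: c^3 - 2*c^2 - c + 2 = (c - 2)*(c^2 - 1) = (c - 2)*(c + 1)*(c - 1)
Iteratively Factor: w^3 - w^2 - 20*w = (w - 5)*(w^2 + 4*w) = (w - 5)*(w + 4)*(w)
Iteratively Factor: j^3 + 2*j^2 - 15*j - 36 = (j + 3)*(j^2 - j - 12) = (j - 4)*(j + 3)*(j + 3)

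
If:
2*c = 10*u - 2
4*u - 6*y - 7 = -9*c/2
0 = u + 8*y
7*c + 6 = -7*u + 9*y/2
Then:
No Solution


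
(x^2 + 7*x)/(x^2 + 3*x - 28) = x/(x - 4)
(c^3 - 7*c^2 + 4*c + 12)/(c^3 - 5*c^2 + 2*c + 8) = (c - 6)/(c - 4)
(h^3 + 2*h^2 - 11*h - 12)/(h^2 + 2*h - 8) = (h^2 - 2*h - 3)/(h - 2)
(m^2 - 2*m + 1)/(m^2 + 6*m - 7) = (m - 1)/(m + 7)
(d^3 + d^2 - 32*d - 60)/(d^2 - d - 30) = d + 2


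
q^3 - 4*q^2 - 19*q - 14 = (q - 7)*(q + 1)*(q + 2)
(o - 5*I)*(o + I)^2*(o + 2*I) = o^4 - I*o^3 + 15*o^2 + 23*I*o - 10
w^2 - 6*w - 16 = (w - 8)*(w + 2)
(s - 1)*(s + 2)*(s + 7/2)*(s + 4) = s^4 + 17*s^3/2 + 39*s^2/2 - s - 28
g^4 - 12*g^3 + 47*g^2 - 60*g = g*(g - 5)*(g - 4)*(g - 3)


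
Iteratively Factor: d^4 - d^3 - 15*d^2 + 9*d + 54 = (d - 3)*(d^3 + 2*d^2 - 9*d - 18) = (d - 3)^2*(d^2 + 5*d + 6) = (d - 3)^2*(d + 2)*(d + 3)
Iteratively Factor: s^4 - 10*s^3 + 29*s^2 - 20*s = (s - 5)*(s^3 - 5*s^2 + 4*s) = s*(s - 5)*(s^2 - 5*s + 4) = s*(s - 5)*(s - 4)*(s - 1)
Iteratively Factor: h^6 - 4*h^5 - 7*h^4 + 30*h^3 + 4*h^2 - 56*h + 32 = (h - 1)*(h^5 - 3*h^4 - 10*h^3 + 20*h^2 + 24*h - 32) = (h - 1)^2*(h^4 - 2*h^3 - 12*h^2 + 8*h + 32) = (h - 2)*(h - 1)^2*(h^3 - 12*h - 16) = (h - 2)*(h - 1)^2*(h + 2)*(h^2 - 2*h - 8) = (h - 2)*(h - 1)^2*(h + 2)^2*(h - 4)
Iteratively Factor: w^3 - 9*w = (w - 3)*(w^2 + 3*w) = (w - 3)*(w + 3)*(w)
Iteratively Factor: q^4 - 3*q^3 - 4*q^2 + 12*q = (q - 2)*(q^3 - q^2 - 6*q) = (q - 3)*(q - 2)*(q^2 + 2*q) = q*(q - 3)*(q - 2)*(q + 2)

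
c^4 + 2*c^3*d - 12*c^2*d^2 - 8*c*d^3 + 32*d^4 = (c - 2*d)^2*(c + 2*d)*(c + 4*d)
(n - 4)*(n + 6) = n^2 + 2*n - 24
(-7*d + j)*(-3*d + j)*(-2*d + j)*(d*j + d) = -42*d^4*j - 42*d^4 + 41*d^3*j^2 + 41*d^3*j - 12*d^2*j^3 - 12*d^2*j^2 + d*j^4 + d*j^3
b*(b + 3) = b^2 + 3*b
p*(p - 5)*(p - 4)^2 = p^4 - 13*p^3 + 56*p^2 - 80*p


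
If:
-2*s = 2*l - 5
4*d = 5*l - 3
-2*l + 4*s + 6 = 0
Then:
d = 31/12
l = 8/3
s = -1/6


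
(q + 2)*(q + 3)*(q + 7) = q^3 + 12*q^2 + 41*q + 42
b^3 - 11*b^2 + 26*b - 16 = (b - 8)*(b - 2)*(b - 1)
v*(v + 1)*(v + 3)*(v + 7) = v^4 + 11*v^3 + 31*v^2 + 21*v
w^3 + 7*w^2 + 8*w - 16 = (w - 1)*(w + 4)^2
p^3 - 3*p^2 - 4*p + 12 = (p - 3)*(p - 2)*(p + 2)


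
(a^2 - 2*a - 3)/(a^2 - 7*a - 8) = (a - 3)/(a - 8)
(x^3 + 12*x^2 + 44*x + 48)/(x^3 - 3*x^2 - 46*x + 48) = (x^2 + 6*x + 8)/(x^2 - 9*x + 8)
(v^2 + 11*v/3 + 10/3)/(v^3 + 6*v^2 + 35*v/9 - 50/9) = 3*(v + 2)/(3*v^2 + 13*v - 10)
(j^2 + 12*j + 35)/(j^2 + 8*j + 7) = (j + 5)/(j + 1)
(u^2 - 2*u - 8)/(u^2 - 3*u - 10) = (u - 4)/(u - 5)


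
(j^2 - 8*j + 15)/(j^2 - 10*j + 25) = (j - 3)/(j - 5)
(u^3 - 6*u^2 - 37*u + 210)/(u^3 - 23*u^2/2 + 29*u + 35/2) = 2*(u + 6)/(2*u + 1)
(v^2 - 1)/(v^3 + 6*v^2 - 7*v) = (v + 1)/(v*(v + 7))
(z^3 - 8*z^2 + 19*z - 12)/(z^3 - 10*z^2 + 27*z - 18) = (z - 4)/(z - 6)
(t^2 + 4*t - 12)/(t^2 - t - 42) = (t - 2)/(t - 7)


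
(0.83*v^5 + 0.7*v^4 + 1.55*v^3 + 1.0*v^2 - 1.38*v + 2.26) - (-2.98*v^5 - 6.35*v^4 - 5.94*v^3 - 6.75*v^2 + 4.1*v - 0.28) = 3.81*v^5 + 7.05*v^4 + 7.49*v^3 + 7.75*v^2 - 5.48*v + 2.54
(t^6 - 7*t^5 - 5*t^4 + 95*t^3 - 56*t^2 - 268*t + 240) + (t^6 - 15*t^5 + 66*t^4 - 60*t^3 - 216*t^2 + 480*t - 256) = 2*t^6 - 22*t^5 + 61*t^4 + 35*t^3 - 272*t^2 + 212*t - 16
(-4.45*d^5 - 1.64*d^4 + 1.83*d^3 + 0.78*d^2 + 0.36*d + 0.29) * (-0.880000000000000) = 3.916*d^5 + 1.4432*d^4 - 1.6104*d^3 - 0.6864*d^2 - 0.3168*d - 0.2552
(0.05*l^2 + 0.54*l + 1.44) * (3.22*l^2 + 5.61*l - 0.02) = 0.161*l^4 + 2.0193*l^3 + 7.6652*l^2 + 8.0676*l - 0.0288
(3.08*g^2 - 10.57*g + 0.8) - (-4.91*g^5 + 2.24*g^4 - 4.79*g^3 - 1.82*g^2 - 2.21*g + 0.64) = 4.91*g^5 - 2.24*g^4 + 4.79*g^3 + 4.9*g^2 - 8.36*g + 0.16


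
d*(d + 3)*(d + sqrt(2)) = d^3 + sqrt(2)*d^2 + 3*d^2 + 3*sqrt(2)*d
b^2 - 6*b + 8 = (b - 4)*(b - 2)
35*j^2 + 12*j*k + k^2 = (5*j + k)*(7*j + k)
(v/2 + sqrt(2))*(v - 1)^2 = v^3/2 - v^2 + sqrt(2)*v^2 - 2*sqrt(2)*v + v/2 + sqrt(2)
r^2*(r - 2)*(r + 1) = r^4 - r^3 - 2*r^2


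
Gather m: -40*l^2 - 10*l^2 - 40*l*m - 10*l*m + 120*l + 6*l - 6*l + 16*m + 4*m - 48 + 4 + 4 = -50*l^2 + 120*l + m*(20 - 50*l) - 40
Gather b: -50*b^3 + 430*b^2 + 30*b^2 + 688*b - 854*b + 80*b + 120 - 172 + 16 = -50*b^3 + 460*b^2 - 86*b - 36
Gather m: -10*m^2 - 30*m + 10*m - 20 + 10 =-10*m^2 - 20*m - 10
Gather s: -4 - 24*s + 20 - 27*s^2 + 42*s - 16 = -27*s^2 + 18*s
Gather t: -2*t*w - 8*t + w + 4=t*(-2*w - 8) + w + 4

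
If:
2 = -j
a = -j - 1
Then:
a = 1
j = -2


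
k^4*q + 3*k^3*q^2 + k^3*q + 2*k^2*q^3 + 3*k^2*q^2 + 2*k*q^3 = k*(k + q)*(k + 2*q)*(k*q + q)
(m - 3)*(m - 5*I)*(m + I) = m^3 - 3*m^2 - 4*I*m^2 + 5*m + 12*I*m - 15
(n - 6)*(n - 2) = n^2 - 8*n + 12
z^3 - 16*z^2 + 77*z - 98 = (z - 7)^2*(z - 2)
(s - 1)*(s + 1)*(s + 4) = s^3 + 4*s^2 - s - 4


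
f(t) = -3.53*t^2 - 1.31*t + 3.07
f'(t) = -7.06*t - 1.31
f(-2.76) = -20.20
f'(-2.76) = 18.18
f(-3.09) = -26.59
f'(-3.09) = 20.51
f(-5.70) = -104.15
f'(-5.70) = 38.93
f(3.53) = -45.54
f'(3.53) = -26.23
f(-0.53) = 2.77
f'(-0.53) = 2.43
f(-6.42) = -134.01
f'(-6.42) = 44.02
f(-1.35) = -1.59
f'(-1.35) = 8.22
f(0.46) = 1.72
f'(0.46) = -4.56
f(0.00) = 3.07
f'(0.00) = -1.31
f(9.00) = -294.65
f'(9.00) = -64.85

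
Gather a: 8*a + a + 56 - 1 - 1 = 9*a + 54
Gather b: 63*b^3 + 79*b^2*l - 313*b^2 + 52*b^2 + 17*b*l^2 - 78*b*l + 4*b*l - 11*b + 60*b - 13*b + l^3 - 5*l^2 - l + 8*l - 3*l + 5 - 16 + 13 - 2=63*b^3 + b^2*(79*l - 261) + b*(17*l^2 - 74*l + 36) + l^3 - 5*l^2 + 4*l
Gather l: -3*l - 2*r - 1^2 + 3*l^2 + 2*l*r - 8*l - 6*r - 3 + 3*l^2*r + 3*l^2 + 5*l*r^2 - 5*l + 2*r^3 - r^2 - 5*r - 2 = l^2*(3*r + 6) + l*(5*r^2 + 2*r - 16) + 2*r^3 - r^2 - 13*r - 6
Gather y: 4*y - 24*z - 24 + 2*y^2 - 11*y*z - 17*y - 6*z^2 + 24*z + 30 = 2*y^2 + y*(-11*z - 13) - 6*z^2 + 6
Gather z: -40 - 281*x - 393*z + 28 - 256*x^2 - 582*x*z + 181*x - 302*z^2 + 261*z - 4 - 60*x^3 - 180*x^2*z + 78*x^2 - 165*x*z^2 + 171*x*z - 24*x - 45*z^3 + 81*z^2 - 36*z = -60*x^3 - 178*x^2 - 124*x - 45*z^3 + z^2*(-165*x - 221) + z*(-180*x^2 - 411*x - 168) - 16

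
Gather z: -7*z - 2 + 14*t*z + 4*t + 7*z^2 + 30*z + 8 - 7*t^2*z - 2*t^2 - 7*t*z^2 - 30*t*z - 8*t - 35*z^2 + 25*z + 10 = -2*t^2 - 4*t + z^2*(-7*t - 28) + z*(-7*t^2 - 16*t + 48) + 16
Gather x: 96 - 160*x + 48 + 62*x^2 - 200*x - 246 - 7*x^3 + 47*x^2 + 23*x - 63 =-7*x^3 + 109*x^2 - 337*x - 165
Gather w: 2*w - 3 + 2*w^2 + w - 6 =2*w^2 + 3*w - 9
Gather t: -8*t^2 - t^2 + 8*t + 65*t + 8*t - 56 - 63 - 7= -9*t^2 + 81*t - 126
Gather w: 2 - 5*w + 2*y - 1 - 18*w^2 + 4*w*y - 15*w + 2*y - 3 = -18*w^2 + w*(4*y - 20) + 4*y - 2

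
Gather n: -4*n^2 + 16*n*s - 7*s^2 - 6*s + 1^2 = -4*n^2 + 16*n*s - 7*s^2 - 6*s + 1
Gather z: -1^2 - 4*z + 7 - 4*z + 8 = 14 - 8*z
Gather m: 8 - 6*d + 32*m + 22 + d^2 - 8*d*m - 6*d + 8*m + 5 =d^2 - 12*d + m*(40 - 8*d) + 35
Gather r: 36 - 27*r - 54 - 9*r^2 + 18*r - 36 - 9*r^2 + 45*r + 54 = -18*r^2 + 36*r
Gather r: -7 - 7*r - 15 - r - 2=-8*r - 24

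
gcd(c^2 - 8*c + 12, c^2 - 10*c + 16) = c - 2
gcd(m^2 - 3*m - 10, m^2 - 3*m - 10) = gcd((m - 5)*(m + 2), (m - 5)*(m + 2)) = m^2 - 3*m - 10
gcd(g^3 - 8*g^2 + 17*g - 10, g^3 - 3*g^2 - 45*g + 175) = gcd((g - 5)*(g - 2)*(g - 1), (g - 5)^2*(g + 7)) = g - 5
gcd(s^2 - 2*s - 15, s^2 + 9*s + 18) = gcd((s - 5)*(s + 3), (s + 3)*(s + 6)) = s + 3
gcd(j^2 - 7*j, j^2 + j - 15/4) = 1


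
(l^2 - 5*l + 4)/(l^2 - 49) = (l^2 - 5*l + 4)/(l^2 - 49)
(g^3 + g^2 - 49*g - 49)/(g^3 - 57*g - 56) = (g - 7)/(g - 8)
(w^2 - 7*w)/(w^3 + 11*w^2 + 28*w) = (w - 7)/(w^2 + 11*w + 28)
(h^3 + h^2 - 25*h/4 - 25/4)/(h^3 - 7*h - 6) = (h^2 - 25/4)/(h^2 - h - 6)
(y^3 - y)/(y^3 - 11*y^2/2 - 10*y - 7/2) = 2*y*(y - 1)/(2*y^2 - 13*y - 7)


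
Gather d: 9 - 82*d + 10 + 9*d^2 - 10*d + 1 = 9*d^2 - 92*d + 20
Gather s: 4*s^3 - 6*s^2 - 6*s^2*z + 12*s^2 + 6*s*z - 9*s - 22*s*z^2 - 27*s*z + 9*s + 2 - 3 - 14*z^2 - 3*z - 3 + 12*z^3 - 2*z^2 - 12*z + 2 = 4*s^3 + s^2*(6 - 6*z) + s*(-22*z^2 - 21*z) + 12*z^3 - 16*z^2 - 15*z - 2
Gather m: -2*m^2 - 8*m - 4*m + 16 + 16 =-2*m^2 - 12*m + 32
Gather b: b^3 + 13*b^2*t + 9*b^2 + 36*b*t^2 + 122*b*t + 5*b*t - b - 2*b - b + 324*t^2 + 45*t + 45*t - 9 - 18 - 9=b^3 + b^2*(13*t + 9) + b*(36*t^2 + 127*t - 4) + 324*t^2 + 90*t - 36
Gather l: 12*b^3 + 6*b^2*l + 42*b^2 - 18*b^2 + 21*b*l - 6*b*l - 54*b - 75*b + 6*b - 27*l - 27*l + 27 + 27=12*b^3 + 24*b^2 - 123*b + l*(6*b^2 + 15*b - 54) + 54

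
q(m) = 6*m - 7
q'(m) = 6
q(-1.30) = -14.80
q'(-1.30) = 6.00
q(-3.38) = -27.28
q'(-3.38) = 6.00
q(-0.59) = -10.54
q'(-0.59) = 6.00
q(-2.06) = -19.36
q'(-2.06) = 6.00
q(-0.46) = -9.76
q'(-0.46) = 6.00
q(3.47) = 13.82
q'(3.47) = 6.00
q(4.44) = 19.64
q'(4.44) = 6.00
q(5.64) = 26.84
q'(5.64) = 6.00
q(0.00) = -7.00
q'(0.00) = 6.00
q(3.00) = 11.00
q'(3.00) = 6.00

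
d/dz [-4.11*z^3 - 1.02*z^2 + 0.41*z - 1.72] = -12.33*z^2 - 2.04*z + 0.41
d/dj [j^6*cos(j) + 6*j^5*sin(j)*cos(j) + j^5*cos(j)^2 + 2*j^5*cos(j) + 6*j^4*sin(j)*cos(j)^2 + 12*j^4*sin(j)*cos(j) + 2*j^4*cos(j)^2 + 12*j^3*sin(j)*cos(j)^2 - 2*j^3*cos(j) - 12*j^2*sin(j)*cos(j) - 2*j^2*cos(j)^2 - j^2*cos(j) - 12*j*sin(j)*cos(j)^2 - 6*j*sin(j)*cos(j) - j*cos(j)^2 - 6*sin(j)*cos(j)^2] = (j + 1)^2*(-j^4*sin(j) - j^3*sin(2*j) + 6*j^3*cos(j) + 6*j^3*cos(2*j) + j^2*sin(j) + 15*j^2*sin(2*j) - j^2*cos(j)/2 + 5*j^2*cos(2*j)/2 + 9*j^2*cos(3*j)/2 + 5*j^2/2 + 6*j*sin(j) - 5*j*sin(2*j) + 6*j*sin(3*j) - 2*j*cos(j) - 7*j*cos(2*j) - j - 3*sin(j) - 3*sin(2*j) - 3*sin(3*j) - 3*cos(j)/2 - cos(2*j)/2 - 9*cos(3*j)/2 - 1/2)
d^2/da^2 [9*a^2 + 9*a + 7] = 18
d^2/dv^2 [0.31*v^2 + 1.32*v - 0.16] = 0.620000000000000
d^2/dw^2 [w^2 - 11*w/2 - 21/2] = 2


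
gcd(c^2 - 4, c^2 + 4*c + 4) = c + 2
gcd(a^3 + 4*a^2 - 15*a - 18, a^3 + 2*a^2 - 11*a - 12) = a^2 - 2*a - 3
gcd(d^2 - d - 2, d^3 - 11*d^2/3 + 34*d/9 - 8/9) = d - 2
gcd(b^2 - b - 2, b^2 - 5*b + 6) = b - 2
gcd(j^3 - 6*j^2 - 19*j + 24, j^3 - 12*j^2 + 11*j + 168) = j^2 - 5*j - 24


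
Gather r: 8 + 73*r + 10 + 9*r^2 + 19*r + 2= 9*r^2 + 92*r + 20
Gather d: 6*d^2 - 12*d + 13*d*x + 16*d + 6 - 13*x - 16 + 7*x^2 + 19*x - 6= 6*d^2 + d*(13*x + 4) + 7*x^2 + 6*x - 16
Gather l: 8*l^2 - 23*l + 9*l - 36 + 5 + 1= 8*l^2 - 14*l - 30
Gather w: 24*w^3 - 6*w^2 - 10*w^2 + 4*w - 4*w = 24*w^3 - 16*w^2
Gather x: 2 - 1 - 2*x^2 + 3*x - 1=-2*x^2 + 3*x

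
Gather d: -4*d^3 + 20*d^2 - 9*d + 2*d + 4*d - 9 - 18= -4*d^3 + 20*d^2 - 3*d - 27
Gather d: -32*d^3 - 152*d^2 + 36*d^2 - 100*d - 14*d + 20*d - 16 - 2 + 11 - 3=-32*d^3 - 116*d^2 - 94*d - 10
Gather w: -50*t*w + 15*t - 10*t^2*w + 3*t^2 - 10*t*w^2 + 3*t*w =3*t^2 - 10*t*w^2 + 15*t + w*(-10*t^2 - 47*t)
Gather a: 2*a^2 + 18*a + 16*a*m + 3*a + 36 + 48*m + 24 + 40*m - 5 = 2*a^2 + a*(16*m + 21) + 88*m + 55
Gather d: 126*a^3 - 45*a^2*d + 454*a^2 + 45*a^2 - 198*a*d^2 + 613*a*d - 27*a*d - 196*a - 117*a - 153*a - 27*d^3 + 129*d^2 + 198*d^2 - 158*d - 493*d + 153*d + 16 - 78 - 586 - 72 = 126*a^3 + 499*a^2 - 466*a - 27*d^3 + d^2*(327 - 198*a) + d*(-45*a^2 + 586*a - 498) - 720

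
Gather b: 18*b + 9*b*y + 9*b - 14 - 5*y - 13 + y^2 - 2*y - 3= b*(9*y + 27) + y^2 - 7*y - 30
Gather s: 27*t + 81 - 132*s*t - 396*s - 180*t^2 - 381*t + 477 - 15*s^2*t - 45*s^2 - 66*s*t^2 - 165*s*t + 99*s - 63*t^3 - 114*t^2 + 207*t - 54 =s^2*(-15*t - 45) + s*(-66*t^2 - 297*t - 297) - 63*t^3 - 294*t^2 - 147*t + 504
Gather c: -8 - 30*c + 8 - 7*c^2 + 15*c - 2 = -7*c^2 - 15*c - 2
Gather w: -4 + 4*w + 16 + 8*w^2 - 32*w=8*w^2 - 28*w + 12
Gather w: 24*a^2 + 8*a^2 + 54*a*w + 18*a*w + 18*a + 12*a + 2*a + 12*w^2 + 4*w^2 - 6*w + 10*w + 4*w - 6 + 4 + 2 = 32*a^2 + 32*a + 16*w^2 + w*(72*a + 8)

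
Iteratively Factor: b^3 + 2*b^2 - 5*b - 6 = (b - 2)*(b^2 + 4*b + 3) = (b - 2)*(b + 3)*(b + 1)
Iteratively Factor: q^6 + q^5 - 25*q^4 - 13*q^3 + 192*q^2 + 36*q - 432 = (q - 3)*(q^5 + 4*q^4 - 13*q^3 - 52*q^2 + 36*q + 144) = (q - 3)*(q + 4)*(q^4 - 13*q^2 + 36) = (q - 3)*(q + 2)*(q + 4)*(q^3 - 2*q^2 - 9*q + 18) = (q - 3)^2*(q + 2)*(q + 4)*(q^2 + q - 6) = (q - 3)^2*(q + 2)*(q + 3)*(q + 4)*(q - 2)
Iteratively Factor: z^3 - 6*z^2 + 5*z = (z - 1)*(z^2 - 5*z) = z*(z - 1)*(z - 5)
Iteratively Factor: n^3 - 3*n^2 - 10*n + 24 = (n - 4)*(n^2 + n - 6) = (n - 4)*(n - 2)*(n + 3)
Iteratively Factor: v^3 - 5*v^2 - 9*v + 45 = (v - 5)*(v^2 - 9) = (v - 5)*(v + 3)*(v - 3)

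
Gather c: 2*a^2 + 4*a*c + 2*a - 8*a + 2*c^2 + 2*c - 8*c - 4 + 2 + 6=2*a^2 - 6*a + 2*c^2 + c*(4*a - 6) + 4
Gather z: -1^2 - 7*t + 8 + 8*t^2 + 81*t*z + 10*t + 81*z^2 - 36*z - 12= 8*t^2 + 3*t + 81*z^2 + z*(81*t - 36) - 5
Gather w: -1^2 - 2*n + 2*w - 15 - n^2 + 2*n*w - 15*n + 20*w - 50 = -n^2 - 17*n + w*(2*n + 22) - 66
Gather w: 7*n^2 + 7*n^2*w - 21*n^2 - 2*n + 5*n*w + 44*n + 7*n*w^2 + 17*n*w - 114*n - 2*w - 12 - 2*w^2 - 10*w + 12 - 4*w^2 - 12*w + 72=-14*n^2 - 72*n + w^2*(7*n - 6) + w*(7*n^2 + 22*n - 24) + 72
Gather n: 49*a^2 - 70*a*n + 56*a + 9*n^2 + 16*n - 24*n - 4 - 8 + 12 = 49*a^2 + 56*a + 9*n^2 + n*(-70*a - 8)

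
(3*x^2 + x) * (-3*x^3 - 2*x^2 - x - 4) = -9*x^5 - 9*x^4 - 5*x^3 - 13*x^2 - 4*x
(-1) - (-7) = 6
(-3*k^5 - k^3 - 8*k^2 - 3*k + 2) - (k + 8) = -3*k^5 - k^3 - 8*k^2 - 4*k - 6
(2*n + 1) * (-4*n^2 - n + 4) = -8*n^3 - 6*n^2 + 7*n + 4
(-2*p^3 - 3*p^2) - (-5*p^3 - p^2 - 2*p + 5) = 3*p^3 - 2*p^2 + 2*p - 5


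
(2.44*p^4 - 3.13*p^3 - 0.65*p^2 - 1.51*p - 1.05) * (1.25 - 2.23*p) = -5.4412*p^5 + 10.0299*p^4 - 2.463*p^3 + 2.5548*p^2 + 0.454*p - 1.3125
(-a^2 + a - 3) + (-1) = -a^2 + a - 4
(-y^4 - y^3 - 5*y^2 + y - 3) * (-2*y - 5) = 2*y^5 + 7*y^4 + 15*y^3 + 23*y^2 + y + 15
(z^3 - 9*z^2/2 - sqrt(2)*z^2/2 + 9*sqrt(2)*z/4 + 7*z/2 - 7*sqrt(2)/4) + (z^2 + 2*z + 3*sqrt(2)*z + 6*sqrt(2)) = z^3 - 7*z^2/2 - sqrt(2)*z^2/2 + 11*z/2 + 21*sqrt(2)*z/4 + 17*sqrt(2)/4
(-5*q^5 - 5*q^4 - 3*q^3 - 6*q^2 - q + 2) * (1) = -5*q^5 - 5*q^4 - 3*q^3 - 6*q^2 - q + 2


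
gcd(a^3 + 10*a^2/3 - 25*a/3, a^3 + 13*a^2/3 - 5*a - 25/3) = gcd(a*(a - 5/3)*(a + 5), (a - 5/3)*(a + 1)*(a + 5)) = a^2 + 10*a/3 - 25/3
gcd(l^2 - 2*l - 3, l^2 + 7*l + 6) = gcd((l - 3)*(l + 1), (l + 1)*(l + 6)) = l + 1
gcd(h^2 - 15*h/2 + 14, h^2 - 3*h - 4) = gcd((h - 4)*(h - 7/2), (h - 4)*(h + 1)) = h - 4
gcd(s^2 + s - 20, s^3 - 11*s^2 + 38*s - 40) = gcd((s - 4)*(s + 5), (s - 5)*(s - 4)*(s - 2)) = s - 4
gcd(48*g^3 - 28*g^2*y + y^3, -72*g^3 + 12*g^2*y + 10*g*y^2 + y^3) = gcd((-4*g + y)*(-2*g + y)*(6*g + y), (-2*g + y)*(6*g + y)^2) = -12*g^2 + 4*g*y + y^2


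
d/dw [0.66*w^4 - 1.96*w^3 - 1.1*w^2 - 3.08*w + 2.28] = 2.64*w^3 - 5.88*w^2 - 2.2*w - 3.08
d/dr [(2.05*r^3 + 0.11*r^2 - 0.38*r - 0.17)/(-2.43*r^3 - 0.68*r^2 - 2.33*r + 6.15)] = (1.77635683940025e-15*r^5 - 1.1267*r^4 - 11.3998*r^3 + 36.0685*r^2 + 1.1218*r - 2.7331)/(5.9049*r^6 + 3.3048*r^5 + 11.7862*r^4 - 26.7202*r^3 - 2.9351*r^2 - 28.659*r + 37.8225)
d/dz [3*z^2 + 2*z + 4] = 6*z + 2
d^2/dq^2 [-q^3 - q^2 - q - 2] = -6*q - 2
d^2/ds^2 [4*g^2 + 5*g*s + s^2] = 2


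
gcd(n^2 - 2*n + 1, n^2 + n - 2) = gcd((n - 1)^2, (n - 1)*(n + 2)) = n - 1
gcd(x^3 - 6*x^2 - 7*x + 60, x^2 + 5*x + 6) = x + 3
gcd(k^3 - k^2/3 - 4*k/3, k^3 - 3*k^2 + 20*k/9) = k^2 - 4*k/3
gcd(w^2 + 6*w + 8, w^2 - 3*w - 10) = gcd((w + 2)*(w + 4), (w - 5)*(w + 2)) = w + 2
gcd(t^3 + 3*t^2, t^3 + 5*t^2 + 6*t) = t^2 + 3*t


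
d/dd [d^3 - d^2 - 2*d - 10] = 3*d^2 - 2*d - 2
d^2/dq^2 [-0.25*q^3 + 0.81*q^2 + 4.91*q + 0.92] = 1.62 - 1.5*q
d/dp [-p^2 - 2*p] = -2*p - 2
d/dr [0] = 0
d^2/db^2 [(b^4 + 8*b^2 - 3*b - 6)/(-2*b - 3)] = 12*(-2*b^4 - 8*b^3 - 9*b^2 - 11)/(8*b^3 + 36*b^2 + 54*b + 27)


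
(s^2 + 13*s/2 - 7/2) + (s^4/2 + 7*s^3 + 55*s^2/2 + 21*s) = s^4/2 + 7*s^3 + 57*s^2/2 + 55*s/2 - 7/2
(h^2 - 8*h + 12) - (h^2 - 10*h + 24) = 2*h - 12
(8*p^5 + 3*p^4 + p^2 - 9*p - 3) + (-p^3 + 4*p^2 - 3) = 8*p^5 + 3*p^4 - p^3 + 5*p^2 - 9*p - 6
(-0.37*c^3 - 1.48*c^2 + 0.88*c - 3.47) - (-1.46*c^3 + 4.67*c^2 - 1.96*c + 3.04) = 1.09*c^3 - 6.15*c^2 + 2.84*c - 6.51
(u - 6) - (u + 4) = -10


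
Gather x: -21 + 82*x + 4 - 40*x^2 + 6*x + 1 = -40*x^2 + 88*x - 16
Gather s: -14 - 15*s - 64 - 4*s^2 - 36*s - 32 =-4*s^2 - 51*s - 110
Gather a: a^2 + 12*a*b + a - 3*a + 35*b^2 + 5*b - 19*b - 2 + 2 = a^2 + a*(12*b - 2) + 35*b^2 - 14*b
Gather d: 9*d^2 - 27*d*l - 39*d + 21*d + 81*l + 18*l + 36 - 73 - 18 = 9*d^2 + d*(-27*l - 18) + 99*l - 55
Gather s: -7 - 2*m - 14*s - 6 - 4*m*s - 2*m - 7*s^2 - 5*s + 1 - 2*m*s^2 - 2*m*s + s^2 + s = -4*m + s^2*(-2*m - 6) + s*(-6*m - 18) - 12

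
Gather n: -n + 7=7 - n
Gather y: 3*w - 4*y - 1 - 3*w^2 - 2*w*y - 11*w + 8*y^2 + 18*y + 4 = -3*w^2 - 8*w + 8*y^2 + y*(14 - 2*w) + 3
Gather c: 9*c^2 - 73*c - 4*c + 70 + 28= 9*c^2 - 77*c + 98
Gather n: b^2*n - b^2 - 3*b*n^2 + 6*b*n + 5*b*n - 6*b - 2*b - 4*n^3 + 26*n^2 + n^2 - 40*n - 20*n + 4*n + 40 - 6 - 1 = -b^2 - 8*b - 4*n^3 + n^2*(27 - 3*b) + n*(b^2 + 11*b - 56) + 33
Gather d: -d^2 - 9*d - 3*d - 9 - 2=-d^2 - 12*d - 11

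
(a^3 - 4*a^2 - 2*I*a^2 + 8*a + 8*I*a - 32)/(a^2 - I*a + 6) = (a^2 - 4*a*(1 + I) + 16*I)/(a - 3*I)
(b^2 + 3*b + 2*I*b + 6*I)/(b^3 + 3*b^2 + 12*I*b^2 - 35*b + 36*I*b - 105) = (b + 2*I)/(b^2 + 12*I*b - 35)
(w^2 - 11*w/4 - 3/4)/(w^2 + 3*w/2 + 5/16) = 4*(w - 3)/(4*w + 5)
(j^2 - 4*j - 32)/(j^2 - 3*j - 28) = (j - 8)/(j - 7)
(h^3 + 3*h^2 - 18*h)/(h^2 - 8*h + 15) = h*(h + 6)/(h - 5)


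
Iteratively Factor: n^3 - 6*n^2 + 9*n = (n - 3)*(n^2 - 3*n) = (n - 3)^2*(n)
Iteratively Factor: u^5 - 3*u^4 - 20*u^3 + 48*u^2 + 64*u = (u - 4)*(u^4 + u^3 - 16*u^2 - 16*u) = (u - 4)^2*(u^3 + 5*u^2 + 4*u) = (u - 4)^2*(u + 1)*(u^2 + 4*u) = (u - 4)^2*(u + 1)*(u + 4)*(u)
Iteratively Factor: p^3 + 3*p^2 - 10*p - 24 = (p + 2)*(p^2 + p - 12) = (p + 2)*(p + 4)*(p - 3)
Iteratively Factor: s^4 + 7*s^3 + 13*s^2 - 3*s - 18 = (s + 2)*(s^3 + 5*s^2 + 3*s - 9) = (s + 2)*(s + 3)*(s^2 + 2*s - 3) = (s + 2)*(s + 3)^2*(s - 1)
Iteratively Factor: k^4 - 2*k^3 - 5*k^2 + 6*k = (k)*(k^3 - 2*k^2 - 5*k + 6) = k*(k - 3)*(k^2 + k - 2) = k*(k - 3)*(k + 2)*(k - 1)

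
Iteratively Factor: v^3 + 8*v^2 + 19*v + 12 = (v + 3)*(v^2 + 5*v + 4) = (v + 1)*(v + 3)*(v + 4)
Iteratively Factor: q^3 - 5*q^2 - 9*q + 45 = (q - 3)*(q^2 - 2*q - 15) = (q - 5)*(q - 3)*(q + 3)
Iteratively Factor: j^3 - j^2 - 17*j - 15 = (j + 3)*(j^2 - 4*j - 5) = (j + 1)*(j + 3)*(j - 5)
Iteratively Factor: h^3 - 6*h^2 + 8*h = (h - 4)*(h^2 - 2*h) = (h - 4)*(h - 2)*(h)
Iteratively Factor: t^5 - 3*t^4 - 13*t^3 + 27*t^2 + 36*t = (t + 1)*(t^4 - 4*t^3 - 9*t^2 + 36*t) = (t + 1)*(t + 3)*(t^3 - 7*t^2 + 12*t) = (t - 3)*(t + 1)*(t + 3)*(t^2 - 4*t) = t*(t - 3)*(t + 1)*(t + 3)*(t - 4)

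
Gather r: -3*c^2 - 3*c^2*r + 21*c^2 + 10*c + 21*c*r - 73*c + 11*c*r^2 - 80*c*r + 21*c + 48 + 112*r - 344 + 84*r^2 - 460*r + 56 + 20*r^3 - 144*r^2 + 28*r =18*c^2 - 42*c + 20*r^3 + r^2*(11*c - 60) + r*(-3*c^2 - 59*c - 320) - 240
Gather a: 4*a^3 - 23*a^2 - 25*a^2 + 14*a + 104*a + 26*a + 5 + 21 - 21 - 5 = 4*a^3 - 48*a^2 + 144*a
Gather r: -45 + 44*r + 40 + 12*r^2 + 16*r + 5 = 12*r^2 + 60*r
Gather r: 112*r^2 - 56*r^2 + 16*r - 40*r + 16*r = 56*r^2 - 8*r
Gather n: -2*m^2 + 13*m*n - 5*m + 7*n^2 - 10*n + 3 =-2*m^2 - 5*m + 7*n^2 + n*(13*m - 10) + 3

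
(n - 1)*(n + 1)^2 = n^3 + n^2 - n - 1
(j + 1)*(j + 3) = j^2 + 4*j + 3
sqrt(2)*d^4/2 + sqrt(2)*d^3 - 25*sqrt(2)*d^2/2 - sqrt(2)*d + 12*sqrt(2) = (d - 4)*(d - 1)*(d + 6)*(sqrt(2)*d/2 + sqrt(2)/2)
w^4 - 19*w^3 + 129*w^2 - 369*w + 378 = (w - 7)*(w - 6)*(w - 3)^2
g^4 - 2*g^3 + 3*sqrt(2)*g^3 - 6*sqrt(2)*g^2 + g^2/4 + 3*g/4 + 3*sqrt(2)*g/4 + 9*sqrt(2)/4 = (g - 3/2)*(g - 1)*(g + 1/2)*(g + 3*sqrt(2))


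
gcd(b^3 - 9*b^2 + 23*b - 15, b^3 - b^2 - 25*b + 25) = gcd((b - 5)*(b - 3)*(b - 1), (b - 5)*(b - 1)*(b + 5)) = b^2 - 6*b + 5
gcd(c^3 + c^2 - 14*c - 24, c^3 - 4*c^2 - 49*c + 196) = c - 4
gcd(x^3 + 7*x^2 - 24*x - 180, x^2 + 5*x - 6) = x + 6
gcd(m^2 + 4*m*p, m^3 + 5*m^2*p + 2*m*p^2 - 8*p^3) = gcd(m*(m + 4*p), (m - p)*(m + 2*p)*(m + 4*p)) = m + 4*p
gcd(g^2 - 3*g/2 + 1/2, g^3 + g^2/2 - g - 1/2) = g - 1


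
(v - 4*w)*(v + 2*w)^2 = v^3 - 12*v*w^2 - 16*w^3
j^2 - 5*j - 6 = (j - 6)*(j + 1)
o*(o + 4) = o^2 + 4*o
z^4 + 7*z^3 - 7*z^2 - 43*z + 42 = (z - 2)*(z - 1)*(z + 3)*(z + 7)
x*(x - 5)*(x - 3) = x^3 - 8*x^2 + 15*x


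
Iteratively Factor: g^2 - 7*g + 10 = (g - 5)*(g - 2)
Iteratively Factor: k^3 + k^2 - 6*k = (k)*(k^2 + k - 6) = k*(k + 3)*(k - 2)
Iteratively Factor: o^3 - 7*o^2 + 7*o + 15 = (o - 5)*(o^2 - 2*o - 3) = (o - 5)*(o - 3)*(o + 1)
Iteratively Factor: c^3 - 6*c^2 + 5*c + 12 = (c + 1)*(c^2 - 7*c + 12) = (c - 4)*(c + 1)*(c - 3)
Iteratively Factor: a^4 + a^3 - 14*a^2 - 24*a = (a + 3)*(a^3 - 2*a^2 - 8*a) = a*(a + 3)*(a^2 - 2*a - 8) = a*(a - 4)*(a + 3)*(a + 2)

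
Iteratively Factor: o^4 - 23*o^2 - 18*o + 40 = (o - 1)*(o^3 + o^2 - 22*o - 40) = (o - 5)*(o - 1)*(o^2 + 6*o + 8) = (o - 5)*(o - 1)*(o + 4)*(o + 2)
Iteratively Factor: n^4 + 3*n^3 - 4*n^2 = (n)*(n^3 + 3*n^2 - 4*n) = n*(n + 4)*(n^2 - n) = n^2*(n + 4)*(n - 1)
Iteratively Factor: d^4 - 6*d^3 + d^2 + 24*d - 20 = (d + 2)*(d^3 - 8*d^2 + 17*d - 10) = (d - 2)*(d + 2)*(d^2 - 6*d + 5) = (d - 2)*(d - 1)*(d + 2)*(d - 5)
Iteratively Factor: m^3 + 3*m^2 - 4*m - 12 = (m - 2)*(m^2 + 5*m + 6) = (m - 2)*(m + 2)*(m + 3)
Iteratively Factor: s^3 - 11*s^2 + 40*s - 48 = (s - 4)*(s^2 - 7*s + 12) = (s - 4)*(s - 3)*(s - 4)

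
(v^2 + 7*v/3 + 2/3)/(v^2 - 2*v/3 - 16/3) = (3*v + 1)/(3*v - 8)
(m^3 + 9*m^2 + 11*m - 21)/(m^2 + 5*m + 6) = (m^2 + 6*m - 7)/(m + 2)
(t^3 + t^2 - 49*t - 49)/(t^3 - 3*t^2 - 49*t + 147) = (t + 1)/(t - 3)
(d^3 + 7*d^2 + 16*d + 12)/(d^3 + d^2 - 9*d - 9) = (d^2 + 4*d + 4)/(d^2 - 2*d - 3)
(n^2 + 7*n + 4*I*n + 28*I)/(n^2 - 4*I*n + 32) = (n + 7)/(n - 8*I)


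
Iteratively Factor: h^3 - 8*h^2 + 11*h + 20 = (h - 5)*(h^2 - 3*h - 4) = (h - 5)*(h + 1)*(h - 4)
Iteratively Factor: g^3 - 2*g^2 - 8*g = (g + 2)*(g^2 - 4*g) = g*(g + 2)*(g - 4)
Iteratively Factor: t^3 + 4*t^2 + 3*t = (t)*(t^2 + 4*t + 3) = t*(t + 1)*(t + 3)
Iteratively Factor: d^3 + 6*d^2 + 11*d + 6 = (d + 1)*(d^2 + 5*d + 6) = (d + 1)*(d + 2)*(d + 3)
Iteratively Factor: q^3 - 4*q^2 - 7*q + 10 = (q - 1)*(q^2 - 3*q - 10) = (q - 1)*(q + 2)*(q - 5)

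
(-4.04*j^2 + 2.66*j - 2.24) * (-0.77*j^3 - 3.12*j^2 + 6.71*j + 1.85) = 3.1108*j^5 + 10.5566*j^4 - 33.6828*j^3 + 17.3634*j^2 - 10.1094*j - 4.144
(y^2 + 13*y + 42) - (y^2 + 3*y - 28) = 10*y + 70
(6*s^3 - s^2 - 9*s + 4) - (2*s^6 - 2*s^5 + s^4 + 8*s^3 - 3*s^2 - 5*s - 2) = -2*s^6 + 2*s^5 - s^4 - 2*s^3 + 2*s^2 - 4*s + 6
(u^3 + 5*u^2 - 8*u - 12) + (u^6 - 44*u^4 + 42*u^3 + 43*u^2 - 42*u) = u^6 - 44*u^4 + 43*u^3 + 48*u^2 - 50*u - 12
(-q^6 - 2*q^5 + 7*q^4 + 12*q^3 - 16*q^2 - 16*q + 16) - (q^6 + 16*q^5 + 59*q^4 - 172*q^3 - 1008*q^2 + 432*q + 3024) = -2*q^6 - 18*q^5 - 52*q^4 + 184*q^3 + 992*q^2 - 448*q - 3008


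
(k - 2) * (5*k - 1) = 5*k^2 - 11*k + 2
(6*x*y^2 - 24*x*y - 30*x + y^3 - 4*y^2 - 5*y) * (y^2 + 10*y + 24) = 6*x*y^4 + 36*x*y^3 - 126*x*y^2 - 876*x*y - 720*x + y^5 + 6*y^4 - 21*y^3 - 146*y^2 - 120*y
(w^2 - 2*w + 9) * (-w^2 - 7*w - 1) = -w^4 - 5*w^3 + 4*w^2 - 61*w - 9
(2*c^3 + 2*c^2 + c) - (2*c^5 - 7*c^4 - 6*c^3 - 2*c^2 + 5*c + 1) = -2*c^5 + 7*c^4 + 8*c^3 + 4*c^2 - 4*c - 1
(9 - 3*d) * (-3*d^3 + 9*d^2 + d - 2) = 9*d^4 - 54*d^3 + 78*d^2 + 15*d - 18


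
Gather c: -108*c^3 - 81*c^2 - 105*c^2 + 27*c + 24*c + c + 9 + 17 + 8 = -108*c^3 - 186*c^2 + 52*c + 34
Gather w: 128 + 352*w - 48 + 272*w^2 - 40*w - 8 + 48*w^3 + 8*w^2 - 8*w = 48*w^3 + 280*w^2 + 304*w + 72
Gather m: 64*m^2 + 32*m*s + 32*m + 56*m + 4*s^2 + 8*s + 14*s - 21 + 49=64*m^2 + m*(32*s + 88) + 4*s^2 + 22*s + 28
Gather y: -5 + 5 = 0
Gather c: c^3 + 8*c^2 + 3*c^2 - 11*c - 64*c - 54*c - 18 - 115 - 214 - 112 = c^3 + 11*c^2 - 129*c - 459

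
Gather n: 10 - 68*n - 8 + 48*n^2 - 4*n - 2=48*n^2 - 72*n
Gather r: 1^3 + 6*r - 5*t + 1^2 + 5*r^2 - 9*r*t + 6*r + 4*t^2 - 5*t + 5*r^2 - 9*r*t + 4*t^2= 10*r^2 + r*(12 - 18*t) + 8*t^2 - 10*t + 2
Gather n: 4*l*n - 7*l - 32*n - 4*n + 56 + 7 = -7*l + n*(4*l - 36) + 63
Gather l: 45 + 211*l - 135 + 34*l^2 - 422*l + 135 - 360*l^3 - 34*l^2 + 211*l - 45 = -360*l^3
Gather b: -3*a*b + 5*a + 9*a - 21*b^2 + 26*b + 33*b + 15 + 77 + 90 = 14*a - 21*b^2 + b*(59 - 3*a) + 182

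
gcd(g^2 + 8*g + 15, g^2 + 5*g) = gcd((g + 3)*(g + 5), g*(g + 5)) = g + 5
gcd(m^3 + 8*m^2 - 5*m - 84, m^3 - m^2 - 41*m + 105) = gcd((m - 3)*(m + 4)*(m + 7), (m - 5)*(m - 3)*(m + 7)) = m^2 + 4*m - 21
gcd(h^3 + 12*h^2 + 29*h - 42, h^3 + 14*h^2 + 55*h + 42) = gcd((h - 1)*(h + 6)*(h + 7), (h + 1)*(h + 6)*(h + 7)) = h^2 + 13*h + 42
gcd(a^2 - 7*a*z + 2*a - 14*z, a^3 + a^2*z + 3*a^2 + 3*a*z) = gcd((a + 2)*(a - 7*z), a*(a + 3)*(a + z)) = 1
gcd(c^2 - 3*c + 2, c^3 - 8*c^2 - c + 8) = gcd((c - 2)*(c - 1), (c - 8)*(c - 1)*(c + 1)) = c - 1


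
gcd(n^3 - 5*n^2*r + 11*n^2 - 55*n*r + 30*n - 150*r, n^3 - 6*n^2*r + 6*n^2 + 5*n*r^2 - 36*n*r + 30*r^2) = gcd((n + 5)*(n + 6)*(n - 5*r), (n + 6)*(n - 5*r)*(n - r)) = -n^2 + 5*n*r - 6*n + 30*r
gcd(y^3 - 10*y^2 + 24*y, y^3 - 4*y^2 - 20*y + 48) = y - 6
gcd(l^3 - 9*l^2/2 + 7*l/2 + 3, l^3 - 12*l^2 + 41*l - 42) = l^2 - 5*l + 6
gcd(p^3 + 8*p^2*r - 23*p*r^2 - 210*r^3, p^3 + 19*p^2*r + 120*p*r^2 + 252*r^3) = p^2 + 13*p*r + 42*r^2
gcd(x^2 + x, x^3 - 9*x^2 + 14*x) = x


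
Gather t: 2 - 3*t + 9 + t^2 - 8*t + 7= t^2 - 11*t + 18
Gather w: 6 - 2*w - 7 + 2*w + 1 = 0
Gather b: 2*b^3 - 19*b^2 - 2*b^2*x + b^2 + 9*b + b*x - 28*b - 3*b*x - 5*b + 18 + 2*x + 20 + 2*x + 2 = 2*b^3 + b^2*(-2*x - 18) + b*(-2*x - 24) + 4*x + 40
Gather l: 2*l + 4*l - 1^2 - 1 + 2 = 6*l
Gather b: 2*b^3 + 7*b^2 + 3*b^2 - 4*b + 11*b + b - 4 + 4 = 2*b^3 + 10*b^2 + 8*b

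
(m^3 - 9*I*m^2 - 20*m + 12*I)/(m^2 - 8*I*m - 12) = m - I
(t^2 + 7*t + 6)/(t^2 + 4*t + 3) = (t + 6)/(t + 3)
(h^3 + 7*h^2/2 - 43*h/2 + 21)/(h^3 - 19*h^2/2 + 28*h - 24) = (h^2 + 5*h - 14)/(h^2 - 8*h + 16)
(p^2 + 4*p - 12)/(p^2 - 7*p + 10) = (p + 6)/(p - 5)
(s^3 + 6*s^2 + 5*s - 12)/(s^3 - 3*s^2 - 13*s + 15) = (s + 4)/(s - 5)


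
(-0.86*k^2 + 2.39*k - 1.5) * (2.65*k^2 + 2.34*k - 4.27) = -2.279*k^4 + 4.3211*k^3 + 5.2898*k^2 - 13.7153*k + 6.405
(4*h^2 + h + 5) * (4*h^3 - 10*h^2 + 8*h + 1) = 16*h^5 - 36*h^4 + 42*h^3 - 38*h^2 + 41*h + 5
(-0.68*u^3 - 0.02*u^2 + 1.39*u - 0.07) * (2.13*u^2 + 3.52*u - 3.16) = -1.4484*u^5 - 2.4362*u^4 + 5.0391*u^3 + 4.8069*u^2 - 4.6388*u + 0.2212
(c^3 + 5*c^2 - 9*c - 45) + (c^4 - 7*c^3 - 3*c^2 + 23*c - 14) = c^4 - 6*c^3 + 2*c^2 + 14*c - 59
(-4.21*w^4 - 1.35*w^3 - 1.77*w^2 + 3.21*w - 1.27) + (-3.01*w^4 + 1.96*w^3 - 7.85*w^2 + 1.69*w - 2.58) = -7.22*w^4 + 0.61*w^3 - 9.62*w^2 + 4.9*w - 3.85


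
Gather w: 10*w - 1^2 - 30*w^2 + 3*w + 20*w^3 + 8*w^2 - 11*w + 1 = 20*w^3 - 22*w^2 + 2*w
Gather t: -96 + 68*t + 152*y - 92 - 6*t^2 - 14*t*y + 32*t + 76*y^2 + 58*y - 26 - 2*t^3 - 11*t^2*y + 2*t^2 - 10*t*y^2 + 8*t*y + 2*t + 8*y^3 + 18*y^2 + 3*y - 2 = -2*t^3 + t^2*(-11*y - 4) + t*(-10*y^2 - 6*y + 102) + 8*y^3 + 94*y^2 + 213*y - 216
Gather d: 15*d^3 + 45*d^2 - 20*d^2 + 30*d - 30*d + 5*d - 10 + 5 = 15*d^3 + 25*d^2 + 5*d - 5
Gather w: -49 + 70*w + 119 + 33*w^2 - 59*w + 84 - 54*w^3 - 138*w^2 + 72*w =-54*w^3 - 105*w^2 + 83*w + 154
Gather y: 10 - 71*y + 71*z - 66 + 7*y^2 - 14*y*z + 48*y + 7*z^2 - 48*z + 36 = 7*y^2 + y*(-14*z - 23) + 7*z^2 + 23*z - 20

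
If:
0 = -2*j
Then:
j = 0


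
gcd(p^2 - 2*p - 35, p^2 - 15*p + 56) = p - 7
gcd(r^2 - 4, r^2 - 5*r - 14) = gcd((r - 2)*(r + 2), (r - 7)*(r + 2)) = r + 2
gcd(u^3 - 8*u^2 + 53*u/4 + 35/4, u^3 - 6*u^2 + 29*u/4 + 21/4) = u^2 - 3*u - 7/4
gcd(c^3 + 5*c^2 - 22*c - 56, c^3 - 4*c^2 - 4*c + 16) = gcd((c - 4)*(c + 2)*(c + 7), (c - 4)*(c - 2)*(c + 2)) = c^2 - 2*c - 8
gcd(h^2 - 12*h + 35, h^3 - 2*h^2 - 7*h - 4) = 1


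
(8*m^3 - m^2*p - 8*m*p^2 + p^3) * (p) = 8*m^3*p - m^2*p^2 - 8*m*p^3 + p^4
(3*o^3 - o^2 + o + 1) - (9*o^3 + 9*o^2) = -6*o^3 - 10*o^2 + o + 1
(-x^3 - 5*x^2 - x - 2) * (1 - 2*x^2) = 2*x^5 + 10*x^4 + x^3 - x^2 - x - 2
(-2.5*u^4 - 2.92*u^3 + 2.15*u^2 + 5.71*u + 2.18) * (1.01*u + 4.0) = -2.525*u^5 - 12.9492*u^4 - 9.5085*u^3 + 14.3671*u^2 + 25.0418*u + 8.72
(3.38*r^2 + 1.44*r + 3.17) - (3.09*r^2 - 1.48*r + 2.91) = 0.29*r^2 + 2.92*r + 0.26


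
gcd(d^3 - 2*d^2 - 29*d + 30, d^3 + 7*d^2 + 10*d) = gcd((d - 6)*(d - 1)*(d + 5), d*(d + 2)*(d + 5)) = d + 5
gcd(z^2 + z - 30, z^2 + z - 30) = z^2 + z - 30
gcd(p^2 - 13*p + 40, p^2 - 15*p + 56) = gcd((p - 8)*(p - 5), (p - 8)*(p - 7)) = p - 8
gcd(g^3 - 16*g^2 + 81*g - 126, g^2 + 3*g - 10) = 1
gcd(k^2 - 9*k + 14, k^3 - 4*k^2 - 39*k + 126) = k - 7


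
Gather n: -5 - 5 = -10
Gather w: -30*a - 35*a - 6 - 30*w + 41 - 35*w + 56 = -65*a - 65*w + 91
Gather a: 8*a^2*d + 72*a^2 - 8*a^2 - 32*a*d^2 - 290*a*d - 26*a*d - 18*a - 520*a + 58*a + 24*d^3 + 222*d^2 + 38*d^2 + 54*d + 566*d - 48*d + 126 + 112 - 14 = a^2*(8*d + 64) + a*(-32*d^2 - 316*d - 480) + 24*d^3 + 260*d^2 + 572*d + 224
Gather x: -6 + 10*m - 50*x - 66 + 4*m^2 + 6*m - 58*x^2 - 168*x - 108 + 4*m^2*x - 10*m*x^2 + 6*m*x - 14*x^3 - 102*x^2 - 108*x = 4*m^2 + 16*m - 14*x^3 + x^2*(-10*m - 160) + x*(4*m^2 + 6*m - 326) - 180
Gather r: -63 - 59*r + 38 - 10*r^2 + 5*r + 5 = -10*r^2 - 54*r - 20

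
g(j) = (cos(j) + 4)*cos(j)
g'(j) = -(cos(j) + 4)*sin(j) - sin(j)*cos(j)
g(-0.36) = 4.62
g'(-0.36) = 2.07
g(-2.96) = -2.97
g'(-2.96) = 0.37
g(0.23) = 4.84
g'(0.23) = -1.36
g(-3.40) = -2.93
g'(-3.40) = -0.53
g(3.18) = -3.00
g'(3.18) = 0.08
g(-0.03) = 5.00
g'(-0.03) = 0.18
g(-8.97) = -2.79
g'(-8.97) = 0.97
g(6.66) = 4.58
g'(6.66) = -2.16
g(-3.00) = -2.98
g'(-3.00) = 0.29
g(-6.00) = 4.76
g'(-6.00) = -1.65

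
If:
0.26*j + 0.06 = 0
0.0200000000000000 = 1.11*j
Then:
No Solution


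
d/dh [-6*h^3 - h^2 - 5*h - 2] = -18*h^2 - 2*h - 5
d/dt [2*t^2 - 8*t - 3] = 4*t - 8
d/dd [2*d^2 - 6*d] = 4*d - 6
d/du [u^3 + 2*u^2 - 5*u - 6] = 3*u^2 + 4*u - 5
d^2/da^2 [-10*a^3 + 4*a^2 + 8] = 8 - 60*a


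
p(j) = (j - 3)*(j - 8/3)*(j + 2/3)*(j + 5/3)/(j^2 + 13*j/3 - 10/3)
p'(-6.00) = 136.62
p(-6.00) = 270.40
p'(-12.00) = -28.49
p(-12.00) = 290.58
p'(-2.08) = 6.17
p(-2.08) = -1.76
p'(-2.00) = 5.34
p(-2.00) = -1.30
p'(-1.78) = 3.42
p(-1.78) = -0.34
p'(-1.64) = 2.42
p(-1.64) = 0.07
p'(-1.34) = 0.69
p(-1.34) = 0.52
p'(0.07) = -8.64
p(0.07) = -3.22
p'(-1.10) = -0.41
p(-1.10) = 0.55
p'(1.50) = -4.66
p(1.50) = 2.22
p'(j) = (-2*j - 13/3)*(j - 3)*(j - 8/3)*(j + 2/3)*(j + 5/3)/(j^2 + 13*j/3 - 10/3)^2 + (j - 3)*(j - 8/3)*(j + 2/3)/(j^2 + 13*j/3 - 10/3) + (j - 3)*(j - 8/3)*(j + 5/3)/(j^2 + 13*j/3 - 10/3) + (j - 3)*(j + 2/3)*(j + 5/3)/(j^2 + 13*j/3 - 10/3) + (j - 8/3)*(j + 2/3)*(j + 5/3)/(j^2 + 13*j/3 - 10/3) = (162*j^5 + 783*j^4 - 3420*j^3 + 255*j^2 + 780*j - 6460)/(9*(9*j^4 + 78*j^3 + 109*j^2 - 260*j + 100))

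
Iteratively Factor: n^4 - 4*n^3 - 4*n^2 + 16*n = (n - 2)*(n^3 - 2*n^2 - 8*n) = (n - 2)*(n + 2)*(n^2 - 4*n) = n*(n - 2)*(n + 2)*(n - 4)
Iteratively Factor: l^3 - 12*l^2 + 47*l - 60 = (l - 5)*(l^2 - 7*l + 12) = (l - 5)*(l - 3)*(l - 4)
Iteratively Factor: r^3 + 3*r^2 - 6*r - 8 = (r + 1)*(r^2 + 2*r - 8) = (r + 1)*(r + 4)*(r - 2)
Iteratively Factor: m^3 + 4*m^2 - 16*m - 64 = (m + 4)*(m^2 - 16) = (m + 4)^2*(m - 4)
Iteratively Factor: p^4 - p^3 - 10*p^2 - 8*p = (p + 1)*(p^3 - 2*p^2 - 8*p) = (p + 1)*(p + 2)*(p^2 - 4*p) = p*(p + 1)*(p + 2)*(p - 4)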